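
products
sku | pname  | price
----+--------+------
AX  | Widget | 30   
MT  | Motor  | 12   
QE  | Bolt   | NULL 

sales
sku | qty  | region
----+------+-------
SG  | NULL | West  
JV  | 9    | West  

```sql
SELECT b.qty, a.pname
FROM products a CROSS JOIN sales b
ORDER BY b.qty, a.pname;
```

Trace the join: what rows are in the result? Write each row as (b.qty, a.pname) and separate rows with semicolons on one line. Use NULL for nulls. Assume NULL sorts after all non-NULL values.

(9, Bolt); (9, Motor); (9, Widget); (NULL, Bolt); (NULL, Motor); (NULL, Widget)

CROSS JOIN pairs every row of `products` with every row of `sales`: 3 × 2 = 6 rows.
After projecting and ordering:
b.qty | a.pname
9 | Bolt
9 | Motor
9 | Widget
NULL | Bolt
NULL | Motor
NULL | Widget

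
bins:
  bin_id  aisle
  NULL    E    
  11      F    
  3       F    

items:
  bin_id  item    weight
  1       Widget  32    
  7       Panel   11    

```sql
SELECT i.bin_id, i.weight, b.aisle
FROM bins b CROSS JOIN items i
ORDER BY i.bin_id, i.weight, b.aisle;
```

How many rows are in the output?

6

CROSS JOIN pairs every row of `bins` with every row of `items`: 3 × 2 = 6 rows.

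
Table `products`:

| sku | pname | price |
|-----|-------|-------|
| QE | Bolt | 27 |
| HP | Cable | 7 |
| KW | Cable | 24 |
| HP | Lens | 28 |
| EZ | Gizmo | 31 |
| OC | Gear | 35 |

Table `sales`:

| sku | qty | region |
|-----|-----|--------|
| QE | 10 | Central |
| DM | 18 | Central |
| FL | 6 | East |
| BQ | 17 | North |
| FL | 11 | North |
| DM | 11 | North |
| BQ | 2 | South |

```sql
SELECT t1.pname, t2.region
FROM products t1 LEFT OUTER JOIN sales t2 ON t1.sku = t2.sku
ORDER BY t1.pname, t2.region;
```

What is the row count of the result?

6

LEFT JOIN keeps every row from `products`; unmatched rows get NULL for `sales`'s columns.
Matching on t1.sku = t2.sku.
- sku=QE: 1 matching t2 row(s), so 1 row(s) emitted.
- sku=HP: no t2 row matches, row kept with t2 columns NULL.
- sku=KW: no t2 row matches, row kept with t2 columns NULL.
- sku=HP: no t2 row matches, row kept with t2 columns NULL.
- sku=EZ: no t2 row matches, row kept with t2 columns NULL.
- sku=OC: no t2 row matches, row kept with t2 columns NULL.
Total: 1 matched + 5 padded = 6 rows.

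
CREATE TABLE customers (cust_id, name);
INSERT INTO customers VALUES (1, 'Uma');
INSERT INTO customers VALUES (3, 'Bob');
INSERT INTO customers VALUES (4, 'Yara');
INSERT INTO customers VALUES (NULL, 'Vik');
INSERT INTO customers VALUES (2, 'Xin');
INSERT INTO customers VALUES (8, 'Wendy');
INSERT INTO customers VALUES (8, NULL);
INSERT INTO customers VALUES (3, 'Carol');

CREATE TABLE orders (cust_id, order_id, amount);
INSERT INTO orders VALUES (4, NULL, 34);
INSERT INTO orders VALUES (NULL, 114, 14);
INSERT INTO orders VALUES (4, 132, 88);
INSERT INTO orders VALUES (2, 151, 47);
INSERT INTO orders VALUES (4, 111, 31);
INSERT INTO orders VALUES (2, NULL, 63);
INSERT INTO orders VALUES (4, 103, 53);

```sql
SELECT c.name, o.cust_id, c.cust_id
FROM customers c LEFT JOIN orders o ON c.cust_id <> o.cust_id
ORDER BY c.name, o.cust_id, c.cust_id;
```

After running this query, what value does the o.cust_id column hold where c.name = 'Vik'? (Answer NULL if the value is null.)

LEFT JOIN keeps every row from `customers`; unmatched rows get NULL for `orders`'s columns.
Matching on c.cust_id <> o.cust_id. A NULL in a compared column never satisfies the condition.
Matched pairs: 36; unmatched c rows kept: 1.

NULL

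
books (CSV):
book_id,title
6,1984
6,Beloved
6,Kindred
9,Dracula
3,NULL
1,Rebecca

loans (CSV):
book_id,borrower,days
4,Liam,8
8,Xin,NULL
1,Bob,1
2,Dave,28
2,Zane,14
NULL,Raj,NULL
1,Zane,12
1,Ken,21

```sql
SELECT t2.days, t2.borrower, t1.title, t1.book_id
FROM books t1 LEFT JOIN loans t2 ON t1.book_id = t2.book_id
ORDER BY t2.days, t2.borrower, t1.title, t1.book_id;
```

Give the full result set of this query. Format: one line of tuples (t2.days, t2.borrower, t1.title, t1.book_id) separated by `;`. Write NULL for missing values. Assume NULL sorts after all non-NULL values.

(1, Bob, Rebecca, 1); (12, Zane, Rebecca, 1); (21, Ken, Rebecca, 1); (NULL, NULL, 1984, 6); (NULL, NULL, Beloved, 6); (NULL, NULL, Dracula, 9); (NULL, NULL, Kindred, 6); (NULL, NULL, NULL, 3)

LEFT JOIN keeps every row from `books`; unmatched rows get NULL for `loans`'s columns.
Matching on t1.book_id = t2.book_id. A NULL in a compared column never satisfies the condition.
Matched pairs: 3; unmatched t1 rows kept: 5.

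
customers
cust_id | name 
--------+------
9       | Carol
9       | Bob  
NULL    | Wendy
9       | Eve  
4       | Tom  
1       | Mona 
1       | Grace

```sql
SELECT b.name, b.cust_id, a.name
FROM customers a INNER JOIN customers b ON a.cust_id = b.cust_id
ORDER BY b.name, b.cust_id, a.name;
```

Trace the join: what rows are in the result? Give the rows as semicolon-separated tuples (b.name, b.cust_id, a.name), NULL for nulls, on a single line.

(Bob, 9, Bob); (Bob, 9, Carol); (Bob, 9, Eve); (Carol, 9, Bob); (Carol, 9, Carol); (Carol, 9, Eve); (Eve, 9, Bob); (Eve, 9, Carol); (Eve, 9, Eve); (Grace, 1, Grace); (Grace, 1, Mona); (Mona, 1, Grace); (Mona, 1, Mona); (Tom, 4, Tom)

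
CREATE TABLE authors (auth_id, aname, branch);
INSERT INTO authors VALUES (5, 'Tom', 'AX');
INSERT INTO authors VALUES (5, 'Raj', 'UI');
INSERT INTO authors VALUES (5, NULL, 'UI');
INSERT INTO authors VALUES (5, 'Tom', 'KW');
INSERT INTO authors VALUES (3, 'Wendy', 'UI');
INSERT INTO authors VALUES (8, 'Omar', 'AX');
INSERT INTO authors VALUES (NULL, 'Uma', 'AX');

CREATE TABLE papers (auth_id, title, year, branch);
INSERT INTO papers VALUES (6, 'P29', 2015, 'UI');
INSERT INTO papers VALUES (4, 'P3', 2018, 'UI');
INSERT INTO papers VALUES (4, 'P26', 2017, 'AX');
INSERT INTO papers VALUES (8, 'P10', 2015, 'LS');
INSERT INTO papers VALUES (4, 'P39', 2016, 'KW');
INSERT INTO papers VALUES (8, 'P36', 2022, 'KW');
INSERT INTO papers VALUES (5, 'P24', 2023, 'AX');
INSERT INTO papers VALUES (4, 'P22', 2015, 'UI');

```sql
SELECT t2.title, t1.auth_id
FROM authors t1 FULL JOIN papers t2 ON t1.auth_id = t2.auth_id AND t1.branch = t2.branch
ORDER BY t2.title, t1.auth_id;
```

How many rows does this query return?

FULL OUTER JOIN keeps every row from both sides; unmatched rows get NULL for the other side's columns.
Matching on t1.auth_id = t2.auth_id AND t1.branch = t2.branch. A NULL in a compared column never satisfies the condition.
Matched pairs: 1; unmatched t1 rows kept: 6; unmatched t2 rows kept: 7.
Total: 1 matched + 13 padded = 14 rows.

14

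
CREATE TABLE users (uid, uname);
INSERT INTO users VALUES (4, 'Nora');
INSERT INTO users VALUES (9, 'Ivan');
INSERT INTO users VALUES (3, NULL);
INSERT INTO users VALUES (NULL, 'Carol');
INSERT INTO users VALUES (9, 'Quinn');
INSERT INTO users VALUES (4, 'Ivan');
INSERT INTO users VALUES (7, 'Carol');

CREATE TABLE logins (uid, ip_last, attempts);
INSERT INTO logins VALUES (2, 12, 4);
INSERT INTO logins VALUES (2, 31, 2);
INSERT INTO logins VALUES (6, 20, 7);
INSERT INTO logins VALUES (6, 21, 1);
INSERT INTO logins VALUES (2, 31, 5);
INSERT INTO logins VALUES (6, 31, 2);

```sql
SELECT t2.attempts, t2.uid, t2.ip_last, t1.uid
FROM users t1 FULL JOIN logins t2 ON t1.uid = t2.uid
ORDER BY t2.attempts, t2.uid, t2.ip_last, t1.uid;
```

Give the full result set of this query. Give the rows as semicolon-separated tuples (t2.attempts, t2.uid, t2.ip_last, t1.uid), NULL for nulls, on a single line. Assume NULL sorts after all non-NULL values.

FULL OUTER JOIN keeps every row from both sides; unmatched rows get NULL for the other side's columns.
Matching on t1.uid = t2.uid. A NULL in a compared column never satisfies the condition.
Matched pairs: 0; unmatched t1 rows kept: 7; unmatched t2 rows kept: 6.

(1, 6, 21, NULL); (2, 2, 31, NULL); (2, 6, 31, NULL); (4, 2, 12, NULL); (5, 2, 31, NULL); (7, 6, 20, NULL); (NULL, NULL, NULL, 3); (NULL, NULL, NULL, 4); (NULL, NULL, NULL, 4); (NULL, NULL, NULL, 7); (NULL, NULL, NULL, 9); (NULL, NULL, NULL, 9); (NULL, NULL, NULL, NULL)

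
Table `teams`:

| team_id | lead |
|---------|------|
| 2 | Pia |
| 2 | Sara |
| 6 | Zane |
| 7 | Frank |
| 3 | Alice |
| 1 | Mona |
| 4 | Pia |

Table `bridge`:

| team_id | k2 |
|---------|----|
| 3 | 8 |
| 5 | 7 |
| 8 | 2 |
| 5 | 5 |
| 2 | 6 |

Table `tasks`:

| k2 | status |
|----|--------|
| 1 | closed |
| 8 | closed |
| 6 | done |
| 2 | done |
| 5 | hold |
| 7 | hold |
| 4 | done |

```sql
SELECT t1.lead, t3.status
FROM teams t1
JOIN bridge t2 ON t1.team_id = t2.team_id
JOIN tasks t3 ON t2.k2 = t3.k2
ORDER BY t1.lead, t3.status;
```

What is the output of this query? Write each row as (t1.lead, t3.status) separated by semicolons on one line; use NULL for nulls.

(Alice, closed); (Pia, done); (Sara, done)

Evaluate left to right. First `teams t1 INNER JOIN bridge t2` on team_id: 3 row(s).
Then INNER JOIN `tasks t3` on k2: keep only rows whose t2.k2 appears in t3.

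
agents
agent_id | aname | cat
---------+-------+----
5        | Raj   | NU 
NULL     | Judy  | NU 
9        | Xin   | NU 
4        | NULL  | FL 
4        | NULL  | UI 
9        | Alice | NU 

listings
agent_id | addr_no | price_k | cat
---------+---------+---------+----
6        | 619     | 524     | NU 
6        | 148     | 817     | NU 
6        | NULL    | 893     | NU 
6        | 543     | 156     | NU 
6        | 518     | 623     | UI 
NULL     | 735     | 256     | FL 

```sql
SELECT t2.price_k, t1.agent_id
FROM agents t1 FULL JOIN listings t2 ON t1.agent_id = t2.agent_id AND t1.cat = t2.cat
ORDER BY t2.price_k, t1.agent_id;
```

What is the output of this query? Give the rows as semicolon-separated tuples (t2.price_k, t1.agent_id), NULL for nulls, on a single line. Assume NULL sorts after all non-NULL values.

FULL OUTER JOIN keeps every row from both sides; unmatched rows get NULL for the other side's columns.
Matching on t1.agent_id = t2.agent_id AND t1.cat = t2.cat. A NULL in a compared column never satisfies the condition.
Matched pairs: 0; unmatched t1 rows kept: 6; unmatched t2 rows kept: 6.

(156, NULL); (256, NULL); (524, NULL); (623, NULL); (817, NULL); (893, NULL); (NULL, 4); (NULL, 4); (NULL, 5); (NULL, 9); (NULL, 9); (NULL, NULL)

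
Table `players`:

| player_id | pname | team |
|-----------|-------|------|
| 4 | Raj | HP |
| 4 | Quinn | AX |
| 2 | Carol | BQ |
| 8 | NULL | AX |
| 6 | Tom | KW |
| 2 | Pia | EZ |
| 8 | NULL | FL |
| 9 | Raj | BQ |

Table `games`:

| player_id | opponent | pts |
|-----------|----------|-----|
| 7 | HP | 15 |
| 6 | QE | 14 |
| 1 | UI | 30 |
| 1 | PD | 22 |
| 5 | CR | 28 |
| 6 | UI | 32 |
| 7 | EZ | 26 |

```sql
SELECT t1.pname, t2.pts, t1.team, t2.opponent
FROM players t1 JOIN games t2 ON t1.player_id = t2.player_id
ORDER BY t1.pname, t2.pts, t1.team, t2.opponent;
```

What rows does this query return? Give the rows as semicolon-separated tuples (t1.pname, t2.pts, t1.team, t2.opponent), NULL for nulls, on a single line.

INNER JOIN keeps only pairs where the ON condition holds.
Matching on t1.player_id = t2.player_id.
- t1[0] player_id=4 → no match; dropped.
- t1[1] player_id=4 → no match; dropped.
- t1[2] player_id=2 → no match; dropped.
- t1[3] player_id=8 → no match; dropped.
- t1[4] player_id=6 → 2 match(es) in t2 → 2 row(s).
- t1[5] player_id=2 → no match; dropped.
- t1[6] player_id=8 → no match; dropped.
- t1[7] player_id=9 → no match; dropped.
After projecting and ordering:
t1.pname | t2.pts | t1.team | t2.opponent
Tom | 14 | KW | QE
Tom | 32 | KW | UI

(Tom, 14, KW, QE); (Tom, 32, KW, UI)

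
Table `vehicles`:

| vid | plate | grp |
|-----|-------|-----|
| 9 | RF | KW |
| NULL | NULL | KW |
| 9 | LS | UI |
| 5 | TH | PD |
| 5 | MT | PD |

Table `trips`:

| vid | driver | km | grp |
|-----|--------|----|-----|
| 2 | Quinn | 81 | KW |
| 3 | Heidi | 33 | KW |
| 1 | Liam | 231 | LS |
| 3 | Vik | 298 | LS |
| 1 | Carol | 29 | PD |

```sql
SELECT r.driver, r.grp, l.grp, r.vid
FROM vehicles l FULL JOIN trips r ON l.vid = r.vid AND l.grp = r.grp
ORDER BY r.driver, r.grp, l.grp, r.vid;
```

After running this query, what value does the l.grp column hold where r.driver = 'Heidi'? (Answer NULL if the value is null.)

FULL OUTER JOIN keeps every row from both sides; unmatched rows get NULL for the other side's columns.
Matching on l.vid = r.vid AND l.grp = r.grp. A NULL in a compared column never satisfies the condition.
- l row (vid=9, grp=KW): no match → kept, r columns NULL.
- l row (vid=NULL, grp=KW): no match → kept, r columns NULL.
- l row (vid=9, grp=UI): no match → kept, r columns NULL.
- l row (vid=5, grp=PD): no match → kept, r columns NULL.
- l row (vid=5, grp=PD): no match → kept, r columns NULL.
- 5 r row(s) had no l match → kept, l columns NULL.

NULL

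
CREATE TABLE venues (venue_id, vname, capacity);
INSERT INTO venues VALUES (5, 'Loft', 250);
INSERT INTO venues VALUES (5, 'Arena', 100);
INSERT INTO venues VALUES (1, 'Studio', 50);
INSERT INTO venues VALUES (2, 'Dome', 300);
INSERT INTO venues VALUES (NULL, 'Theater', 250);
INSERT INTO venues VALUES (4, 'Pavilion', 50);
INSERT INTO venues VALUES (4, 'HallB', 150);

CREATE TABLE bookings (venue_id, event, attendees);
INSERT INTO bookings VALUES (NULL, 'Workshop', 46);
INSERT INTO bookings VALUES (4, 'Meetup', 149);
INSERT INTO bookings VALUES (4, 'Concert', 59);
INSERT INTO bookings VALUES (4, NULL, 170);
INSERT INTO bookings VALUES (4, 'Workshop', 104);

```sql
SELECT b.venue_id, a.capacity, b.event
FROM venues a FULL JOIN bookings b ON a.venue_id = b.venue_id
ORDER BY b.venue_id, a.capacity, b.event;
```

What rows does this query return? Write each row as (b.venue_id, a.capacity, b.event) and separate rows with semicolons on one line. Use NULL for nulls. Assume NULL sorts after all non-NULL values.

FULL OUTER JOIN keeps every row from both sides; unmatched rows get NULL for the other side's columns.
Matching on a.venue_id = b.venue_id. A NULL in a compared column never satisfies the condition.
Matched pairs: 8; unmatched a rows kept: 5; unmatched b rows kept: 1.

(4, 50, Concert); (4, 50, Meetup); (4, 50, Workshop); (4, 50, NULL); (4, 150, Concert); (4, 150, Meetup); (4, 150, Workshop); (4, 150, NULL); (NULL, 50, NULL); (NULL, 100, NULL); (NULL, 250, NULL); (NULL, 250, NULL); (NULL, 300, NULL); (NULL, NULL, Workshop)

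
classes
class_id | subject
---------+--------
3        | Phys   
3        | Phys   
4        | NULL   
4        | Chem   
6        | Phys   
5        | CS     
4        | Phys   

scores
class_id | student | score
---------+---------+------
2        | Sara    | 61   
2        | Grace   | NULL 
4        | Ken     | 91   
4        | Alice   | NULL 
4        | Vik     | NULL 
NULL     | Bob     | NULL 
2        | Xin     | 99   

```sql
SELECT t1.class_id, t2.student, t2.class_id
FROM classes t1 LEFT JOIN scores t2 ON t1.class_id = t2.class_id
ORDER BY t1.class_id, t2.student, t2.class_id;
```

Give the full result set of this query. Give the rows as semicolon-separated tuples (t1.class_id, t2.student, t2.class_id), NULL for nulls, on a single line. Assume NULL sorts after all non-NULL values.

(3, NULL, NULL); (3, NULL, NULL); (4, Alice, 4); (4, Alice, 4); (4, Alice, 4); (4, Ken, 4); (4, Ken, 4); (4, Ken, 4); (4, Vik, 4); (4, Vik, 4); (4, Vik, 4); (5, NULL, NULL); (6, NULL, NULL)

LEFT JOIN keeps every row from `classes`; unmatched rows get NULL for `scores`'s columns.
Matching on t1.class_id = t2.class_id. A NULL in a compared column never satisfies the condition.
- t1[0] class_id=3 → no match; kept with NULLs on the t2 side.
- t1[1] class_id=3 → no match; kept with NULLs on the t2 side.
- t1[2] class_id=4 → 3 match(es) in t2 → 3 row(s).
- t1[3] class_id=4 → 3 match(es) in t2 → 3 row(s).
- t1[4] class_id=6 → no match; kept with NULLs on the t2 side.
- t1[5] class_id=5 → no match; kept with NULLs on the t2 side.
- t1[6] class_id=4 → 3 match(es) in t2 → 3 row(s).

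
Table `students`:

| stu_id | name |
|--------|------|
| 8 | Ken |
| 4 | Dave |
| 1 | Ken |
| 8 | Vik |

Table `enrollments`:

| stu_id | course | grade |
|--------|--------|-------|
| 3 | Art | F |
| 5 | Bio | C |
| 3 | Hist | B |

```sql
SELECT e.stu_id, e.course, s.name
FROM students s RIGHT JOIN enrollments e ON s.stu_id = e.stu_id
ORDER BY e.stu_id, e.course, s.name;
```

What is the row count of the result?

3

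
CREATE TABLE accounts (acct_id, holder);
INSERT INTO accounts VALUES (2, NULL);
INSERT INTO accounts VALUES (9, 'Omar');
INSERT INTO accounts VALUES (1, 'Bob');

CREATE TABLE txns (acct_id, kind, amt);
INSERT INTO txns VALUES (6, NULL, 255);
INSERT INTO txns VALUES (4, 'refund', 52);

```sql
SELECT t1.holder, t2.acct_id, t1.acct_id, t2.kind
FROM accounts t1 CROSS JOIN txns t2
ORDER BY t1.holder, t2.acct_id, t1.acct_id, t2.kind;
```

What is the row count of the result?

6

CROSS JOIN pairs every row of `accounts` with every row of `txns`: 3 × 2 = 6 rows.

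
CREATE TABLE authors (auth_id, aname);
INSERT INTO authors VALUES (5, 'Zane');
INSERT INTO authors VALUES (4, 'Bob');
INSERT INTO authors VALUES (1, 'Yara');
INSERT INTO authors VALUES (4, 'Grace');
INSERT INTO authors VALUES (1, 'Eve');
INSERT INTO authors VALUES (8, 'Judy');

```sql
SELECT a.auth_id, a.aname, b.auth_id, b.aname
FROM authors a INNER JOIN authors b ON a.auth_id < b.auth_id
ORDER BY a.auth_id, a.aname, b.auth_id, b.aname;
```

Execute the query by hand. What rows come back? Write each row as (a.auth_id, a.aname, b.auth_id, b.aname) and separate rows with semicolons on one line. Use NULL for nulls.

INNER JOIN keeps only pairs where the ON condition holds.
Matching on a.auth_id < b.auth_id.
Matched pairs: 13.

(1, Eve, 4, Bob); (1, Eve, 4, Grace); (1, Eve, 5, Zane); (1, Eve, 8, Judy); (1, Yara, 4, Bob); (1, Yara, 4, Grace); (1, Yara, 5, Zane); (1, Yara, 8, Judy); (4, Bob, 5, Zane); (4, Bob, 8, Judy); (4, Grace, 5, Zane); (4, Grace, 8, Judy); (5, Zane, 8, Judy)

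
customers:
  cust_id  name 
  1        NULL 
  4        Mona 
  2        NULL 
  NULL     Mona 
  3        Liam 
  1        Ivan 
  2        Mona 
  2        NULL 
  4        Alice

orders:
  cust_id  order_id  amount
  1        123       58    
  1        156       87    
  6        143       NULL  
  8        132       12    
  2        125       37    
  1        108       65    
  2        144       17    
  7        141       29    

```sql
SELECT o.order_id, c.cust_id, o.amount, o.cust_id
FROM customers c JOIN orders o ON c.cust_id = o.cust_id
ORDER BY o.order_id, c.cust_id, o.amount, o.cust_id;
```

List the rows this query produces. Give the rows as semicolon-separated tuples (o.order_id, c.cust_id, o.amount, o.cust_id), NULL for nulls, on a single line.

(108, 1, 65, 1); (108, 1, 65, 1); (123, 1, 58, 1); (123, 1, 58, 1); (125, 2, 37, 2); (125, 2, 37, 2); (125, 2, 37, 2); (144, 2, 17, 2); (144, 2, 17, 2); (144, 2, 17, 2); (156, 1, 87, 1); (156, 1, 87, 1)

INNER JOIN keeps only pairs where the ON condition holds.
Matching on c.cust_id = o.cust_id. A NULL in a compared column never satisfies the condition.
- cust_id=1: 3 matching o row(s), so 3 row(s) emitted.
- cust_id=4: no matching o row, dropped.
- cust_id=2: 2 matching o row(s), so 2 row(s) emitted.
- cust_id=NULL: no matching o row, dropped.
- cust_id=3: no matching o row, dropped.
- cust_id=1: 3 matching o row(s), so 3 row(s) emitted.
- cust_id=2: 2 matching o row(s), so 2 row(s) emitted.
- cust_id=2: 2 matching o row(s), so 2 row(s) emitted.
- cust_id=4: no matching o row, dropped.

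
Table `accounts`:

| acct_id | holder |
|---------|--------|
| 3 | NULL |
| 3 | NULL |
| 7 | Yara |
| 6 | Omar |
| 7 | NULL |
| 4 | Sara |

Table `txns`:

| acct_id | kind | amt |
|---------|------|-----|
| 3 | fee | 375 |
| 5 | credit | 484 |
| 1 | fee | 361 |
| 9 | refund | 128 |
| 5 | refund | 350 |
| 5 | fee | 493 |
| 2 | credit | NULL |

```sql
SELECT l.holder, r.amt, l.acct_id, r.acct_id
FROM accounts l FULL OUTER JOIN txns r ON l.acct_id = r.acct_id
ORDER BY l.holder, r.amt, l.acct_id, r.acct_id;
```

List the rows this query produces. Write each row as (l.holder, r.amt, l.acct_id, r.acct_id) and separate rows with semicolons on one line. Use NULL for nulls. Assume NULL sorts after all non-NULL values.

FULL OUTER JOIN keeps every row from both sides; unmatched rows get NULL for the other side's columns.
Matching on l.acct_id = r.acct_id.
- acct_id=3: 1 matching r row(s), so 1 row(s) emitted.
- acct_id=3: 1 matching r row(s), so 1 row(s) emitted.
- acct_id=7: no r row matches, row kept with r columns NULL.
- acct_id=6: no r row matches, row kept with r columns NULL.
- acct_id=7: no r row matches, row kept with r columns NULL.
- acct_id=4: no r row matches, row kept with r columns NULL.
- 6 row(s) from r found no l partner → padded with NULL.

(Omar, NULL, 6, NULL); (Sara, NULL, 4, NULL); (Yara, NULL, 7, NULL); (NULL, 128, NULL, 9); (NULL, 350, NULL, 5); (NULL, 361, NULL, 1); (NULL, 375, 3, 3); (NULL, 375, 3, 3); (NULL, 484, NULL, 5); (NULL, 493, NULL, 5); (NULL, NULL, 7, NULL); (NULL, NULL, NULL, 2)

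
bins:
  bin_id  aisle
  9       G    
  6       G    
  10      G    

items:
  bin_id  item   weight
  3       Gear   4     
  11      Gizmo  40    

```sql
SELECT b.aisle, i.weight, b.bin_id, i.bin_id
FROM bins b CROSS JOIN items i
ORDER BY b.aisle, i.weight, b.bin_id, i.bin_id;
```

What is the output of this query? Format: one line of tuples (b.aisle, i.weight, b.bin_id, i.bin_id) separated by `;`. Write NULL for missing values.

(G, 4, 6, 3); (G, 4, 9, 3); (G, 4, 10, 3); (G, 40, 6, 11); (G, 40, 9, 11); (G, 40, 10, 11)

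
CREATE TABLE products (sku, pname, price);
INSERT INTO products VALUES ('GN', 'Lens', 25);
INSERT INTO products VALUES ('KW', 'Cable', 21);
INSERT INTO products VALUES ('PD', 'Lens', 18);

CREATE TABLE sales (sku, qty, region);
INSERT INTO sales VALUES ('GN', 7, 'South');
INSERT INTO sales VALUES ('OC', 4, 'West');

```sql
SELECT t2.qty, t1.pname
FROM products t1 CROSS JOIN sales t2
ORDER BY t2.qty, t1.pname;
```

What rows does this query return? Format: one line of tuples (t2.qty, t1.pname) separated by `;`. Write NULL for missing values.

(4, Cable); (4, Lens); (4, Lens); (7, Cable); (7, Lens); (7, Lens)

CROSS JOIN pairs every row of `products` with every row of `sales`: 3 × 2 = 6 rows.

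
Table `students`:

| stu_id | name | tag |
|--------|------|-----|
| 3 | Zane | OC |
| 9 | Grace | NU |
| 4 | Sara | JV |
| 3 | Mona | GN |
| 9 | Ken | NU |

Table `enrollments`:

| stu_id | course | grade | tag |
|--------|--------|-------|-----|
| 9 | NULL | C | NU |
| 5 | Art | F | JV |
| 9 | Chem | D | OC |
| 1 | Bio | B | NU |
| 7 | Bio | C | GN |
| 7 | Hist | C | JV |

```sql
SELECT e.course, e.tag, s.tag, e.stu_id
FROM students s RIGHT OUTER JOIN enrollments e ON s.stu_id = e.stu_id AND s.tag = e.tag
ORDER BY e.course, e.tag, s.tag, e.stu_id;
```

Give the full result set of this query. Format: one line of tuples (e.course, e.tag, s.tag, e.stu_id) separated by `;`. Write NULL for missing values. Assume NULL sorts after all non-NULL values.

RIGHT JOIN keeps every row from `enrollments`; unmatched rows get NULL for `students`'s columns.
Matching on s.stu_id = e.stu_id AND s.tag = e.tag.
Matched pairs: 2; unmatched e rows kept: 5.

(Art, JV, NULL, 5); (Bio, GN, NULL, 7); (Bio, NU, NULL, 1); (Chem, OC, NULL, 9); (Hist, JV, NULL, 7); (NULL, NU, NU, 9); (NULL, NU, NU, 9)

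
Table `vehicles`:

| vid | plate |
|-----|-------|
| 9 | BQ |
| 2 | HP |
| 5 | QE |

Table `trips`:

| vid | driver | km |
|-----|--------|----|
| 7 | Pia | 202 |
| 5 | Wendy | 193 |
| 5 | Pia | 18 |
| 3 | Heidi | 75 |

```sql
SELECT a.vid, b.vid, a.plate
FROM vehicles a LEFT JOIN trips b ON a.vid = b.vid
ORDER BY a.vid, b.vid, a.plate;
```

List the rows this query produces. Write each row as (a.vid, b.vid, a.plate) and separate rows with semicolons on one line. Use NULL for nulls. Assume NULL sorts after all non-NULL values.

LEFT JOIN keeps every row from `vehicles`; unmatched rows get NULL for `trips`'s columns.
Matching on a.vid = b.vid.
- a[0] vid=9 → no match; kept with NULLs on the b side.
- a[1] vid=2 → no match; kept with NULLs on the b side.
- a[2] vid=5 → 2 match(es) in b → 2 row(s).
After projecting and ordering:
a.vid | b.vid | a.plate
2 | NULL | HP
5 | 5 | QE
5 | 5 | QE
9 | NULL | BQ

(2, NULL, HP); (5, 5, QE); (5, 5, QE); (9, NULL, BQ)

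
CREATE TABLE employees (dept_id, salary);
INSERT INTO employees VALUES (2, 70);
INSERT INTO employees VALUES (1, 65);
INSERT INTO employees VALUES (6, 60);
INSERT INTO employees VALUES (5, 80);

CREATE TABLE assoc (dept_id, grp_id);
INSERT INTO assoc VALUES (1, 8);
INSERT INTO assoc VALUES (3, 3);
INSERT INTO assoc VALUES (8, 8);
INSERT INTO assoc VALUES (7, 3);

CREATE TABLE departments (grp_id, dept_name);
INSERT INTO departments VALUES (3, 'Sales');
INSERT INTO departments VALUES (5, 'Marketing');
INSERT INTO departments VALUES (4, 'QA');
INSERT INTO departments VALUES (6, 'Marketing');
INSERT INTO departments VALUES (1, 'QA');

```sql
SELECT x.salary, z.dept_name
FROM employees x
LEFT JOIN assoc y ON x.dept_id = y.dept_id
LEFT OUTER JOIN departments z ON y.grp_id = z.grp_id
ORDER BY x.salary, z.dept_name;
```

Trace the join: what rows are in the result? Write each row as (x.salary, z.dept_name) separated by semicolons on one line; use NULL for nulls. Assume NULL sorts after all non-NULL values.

(60, NULL); (65, NULL); (70, NULL); (80, NULL)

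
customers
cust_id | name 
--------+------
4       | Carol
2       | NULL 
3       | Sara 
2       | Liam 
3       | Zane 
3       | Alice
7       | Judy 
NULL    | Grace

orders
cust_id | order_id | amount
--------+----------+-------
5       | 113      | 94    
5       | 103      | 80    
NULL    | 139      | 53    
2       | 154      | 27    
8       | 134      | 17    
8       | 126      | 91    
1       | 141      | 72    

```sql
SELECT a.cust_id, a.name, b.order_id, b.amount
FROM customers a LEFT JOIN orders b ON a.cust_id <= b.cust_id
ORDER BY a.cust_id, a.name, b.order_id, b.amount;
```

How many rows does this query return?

LEFT JOIN keeps every row from `customers`; unmatched rows get NULL for `orders`'s columns.
Matching on a.cust_id <= b.cust_id. A NULL in a compared column never satisfies the condition.
- a[0] cust_id=4 → 4 match(es) in b → 4 row(s).
- a[1] cust_id=2 → 5 match(es) in b → 5 row(s).
- a[2] cust_id=3 → 4 match(es) in b → 4 row(s).
- a[3] cust_id=2 → 5 match(es) in b → 5 row(s).
- a[4] cust_id=3 → 4 match(es) in b → 4 row(s).
- a[5] cust_id=3 → 4 match(es) in b → 4 row(s).
- a[6] cust_id=7 → 2 match(es) in b → 2 row(s).
- a[7] cust_id=NULL → no match; kept with NULLs on the b side.
Total: 28 matched + 1 padded = 29 rows.

29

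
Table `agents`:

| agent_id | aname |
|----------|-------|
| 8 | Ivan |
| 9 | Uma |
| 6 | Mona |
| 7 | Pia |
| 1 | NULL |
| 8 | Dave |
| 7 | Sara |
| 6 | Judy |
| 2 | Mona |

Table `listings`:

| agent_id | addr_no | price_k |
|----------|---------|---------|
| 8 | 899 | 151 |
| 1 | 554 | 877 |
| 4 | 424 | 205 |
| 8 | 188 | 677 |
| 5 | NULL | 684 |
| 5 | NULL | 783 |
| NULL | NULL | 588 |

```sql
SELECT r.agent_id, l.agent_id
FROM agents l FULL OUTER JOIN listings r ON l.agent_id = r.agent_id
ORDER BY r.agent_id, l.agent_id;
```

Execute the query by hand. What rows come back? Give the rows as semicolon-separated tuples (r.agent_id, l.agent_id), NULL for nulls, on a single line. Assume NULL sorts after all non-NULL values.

FULL OUTER JOIN keeps every row from both sides; unmatched rows get NULL for the other side's columns.
Matching on l.agent_id = r.agent_id. A NULL in a compared column never satisfies the condition.
Matched pairs: 5; unmatched l rows kept: 6; unmatched r rows kept: 4.

(1, 1); (4, NULL); (5, NULL); (5, NULL); (8, 8); (8, 8); (8, 8); (8, 8); (NULL, 2); (NULL, 6); (NULL, 6); (NULL, 7); (NULL, 7); (NULL, 9); (NULL, NULL)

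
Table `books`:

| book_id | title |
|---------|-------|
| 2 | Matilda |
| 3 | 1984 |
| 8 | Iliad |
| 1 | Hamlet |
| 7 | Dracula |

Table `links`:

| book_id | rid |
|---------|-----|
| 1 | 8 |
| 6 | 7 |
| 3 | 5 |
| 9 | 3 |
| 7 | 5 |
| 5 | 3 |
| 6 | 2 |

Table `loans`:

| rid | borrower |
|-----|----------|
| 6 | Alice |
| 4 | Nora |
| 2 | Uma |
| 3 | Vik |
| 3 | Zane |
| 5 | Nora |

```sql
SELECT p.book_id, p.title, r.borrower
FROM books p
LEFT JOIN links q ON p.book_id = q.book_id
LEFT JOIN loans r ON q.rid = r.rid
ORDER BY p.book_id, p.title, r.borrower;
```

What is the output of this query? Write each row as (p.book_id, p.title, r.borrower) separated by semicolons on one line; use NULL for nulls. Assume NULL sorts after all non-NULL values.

(1, Hamlet, NULL); (2, Matilda, NULL); (3, 1984, Nora); (7, Dracula, Nora); (8, Iliad, NULL)

Step 1 — p LEFT JOIN q on book_id → 5 row(s).
Then LEFT JOIN `loans r` on rid: each of those 5 rows is kept; rows whose q.rid has no match in r get NULL for r's columns.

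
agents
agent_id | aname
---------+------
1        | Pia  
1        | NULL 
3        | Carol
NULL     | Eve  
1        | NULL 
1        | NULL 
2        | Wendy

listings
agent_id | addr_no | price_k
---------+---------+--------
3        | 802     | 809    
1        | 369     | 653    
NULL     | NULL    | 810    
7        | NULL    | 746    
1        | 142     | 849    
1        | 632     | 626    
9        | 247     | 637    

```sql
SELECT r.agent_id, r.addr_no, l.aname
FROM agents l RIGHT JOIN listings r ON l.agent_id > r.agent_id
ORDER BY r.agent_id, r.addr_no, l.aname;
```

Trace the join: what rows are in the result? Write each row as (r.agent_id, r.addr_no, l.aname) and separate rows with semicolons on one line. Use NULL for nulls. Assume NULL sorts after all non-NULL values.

(1, 142, Carol); (1, 142, Wendy); (1, 369, Carol); (1, 369, Wendy); (1, 632, Carol); (1, 632, Wendy); (3, 802, NULL); (7, NULL, NULL); (9, 247, NULL); (NULL, NULL, NULL)

RIGHT JOIN keeps every row from `listings`; unmatched rows get NULL for `agents`'s columns.
Matching on l.agent_id > r.agent_id. A NULL in a compared column never satisfies the condition.
- l (agent_id=1) has no partner in r.
- l (agent_id=1) has no partner in r.
- l (agent_id=3) pairs with 3 row(s) of r.
- l (agent_id=NULL) has no partner in r.
- l (agent_id=1) has no partner in r.
- l (agent_id=1) has no partner in r.
- l (agent_id=2) pairs with 3 row(s) of r.
- 4 row(s) from r found no l partner → padded with NULL.
After projecting and ordering:
r.agent_id | r.addr_no | l.aname
1 | 142 | Carol
1 | 142 | Wendy
1 | 369 | Carol
1 | 369 | Wendy
1 | 632 | Carol
1 | 632 | Wendy
3 | 802 | NULL
7 | NULL | NULL
9 | 247 | NULL
NULL | NULL | NULL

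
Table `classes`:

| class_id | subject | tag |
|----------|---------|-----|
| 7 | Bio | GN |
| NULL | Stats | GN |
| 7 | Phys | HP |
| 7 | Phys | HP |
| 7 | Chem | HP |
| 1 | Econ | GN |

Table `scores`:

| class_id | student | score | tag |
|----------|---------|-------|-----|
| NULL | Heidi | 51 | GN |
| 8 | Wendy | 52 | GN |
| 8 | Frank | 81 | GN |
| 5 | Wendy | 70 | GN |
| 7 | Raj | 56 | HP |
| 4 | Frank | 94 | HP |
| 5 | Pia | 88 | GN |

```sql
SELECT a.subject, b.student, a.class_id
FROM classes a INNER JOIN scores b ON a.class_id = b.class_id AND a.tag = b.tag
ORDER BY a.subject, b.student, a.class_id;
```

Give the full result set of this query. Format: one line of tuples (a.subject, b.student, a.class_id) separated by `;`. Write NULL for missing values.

(Chem, Raj, 7); (Phys, Raj, 7); (Phys, Raj, 7)

INNER JOIN keeps only pairs where the ON condition holds.
Matching on a.class_id = b.class_id AND a.tag = b.tag. A NULL in a compared column never satisfies the condition.
- class_id=7, tag=GN: no matching b row, dropped.
- class_id=NULL, tag=GN: no matching b row, dropped.
- class_id=7, tag=HP: 1 matching b row(s), so 1 row(s) emitted.
- class_id=7, tag=HP: 1 matching b row(s), so 1 row(s) emitted.
- class_id=7, tag=HP: 1 matching b row(s), so 1 row(s) emitted.
- class_id=1, tag=GN: no matching b row, dropped.
After projecting and ordering:
a.subject | b.student | a.class_id
Chem | Raj | 7
Phys | Raj | 7
Phys | Raj | 7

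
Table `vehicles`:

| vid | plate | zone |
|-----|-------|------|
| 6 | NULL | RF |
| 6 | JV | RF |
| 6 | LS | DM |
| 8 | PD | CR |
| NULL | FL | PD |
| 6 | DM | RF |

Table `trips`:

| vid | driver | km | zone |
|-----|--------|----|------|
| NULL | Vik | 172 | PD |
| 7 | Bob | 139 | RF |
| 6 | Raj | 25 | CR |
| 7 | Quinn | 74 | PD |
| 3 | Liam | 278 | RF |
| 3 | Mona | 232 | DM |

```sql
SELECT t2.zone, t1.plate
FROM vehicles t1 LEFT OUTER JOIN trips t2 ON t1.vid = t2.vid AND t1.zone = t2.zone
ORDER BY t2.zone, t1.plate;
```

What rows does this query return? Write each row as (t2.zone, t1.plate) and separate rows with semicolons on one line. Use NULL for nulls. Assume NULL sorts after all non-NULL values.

LEFT JOIN keeps every row from `vehicles`; unmatched rows get NULL for `trips`'s columns.
Matching on t1.vid = t2.vid AND t1.zone = t2.zone. A NULL in a compared column never satisfies the condition.
Matched pairs: 0; unmatched t1 rows kept: 6.

(NULL, DM); (NULL, FL); (NULL, JV); (NULL, LS); (NULL, PD); (NULL, NULL)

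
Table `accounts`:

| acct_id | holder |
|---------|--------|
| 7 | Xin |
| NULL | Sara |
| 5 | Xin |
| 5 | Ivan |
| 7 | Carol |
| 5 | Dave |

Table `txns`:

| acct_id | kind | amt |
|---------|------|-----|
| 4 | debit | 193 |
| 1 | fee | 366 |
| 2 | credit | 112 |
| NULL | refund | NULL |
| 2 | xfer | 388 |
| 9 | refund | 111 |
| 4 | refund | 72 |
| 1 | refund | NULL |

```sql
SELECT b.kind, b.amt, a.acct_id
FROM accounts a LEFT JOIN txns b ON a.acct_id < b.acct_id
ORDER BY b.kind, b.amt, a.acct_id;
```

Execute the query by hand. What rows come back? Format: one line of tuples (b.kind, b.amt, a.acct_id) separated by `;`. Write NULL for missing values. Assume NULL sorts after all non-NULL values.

LEFT JOIN keeps every row from `accounts`; unmatched rows get NULL for `txns`'s columns.
Matching on a.acct_id < b.acct_id. A NULL in a compared column never satisfies the condition.
- a[0] acct_id=7 → 1 match(es) in b → 1 row(s).
- a[1] acct_id=NULL → no match; kept with NULLs on the b side.
- a[2] acct_id=5 → 1 match(es) in b → 1 row(s).
- a[3] acct_id=5 → 1 match(es) in b → 1 row(s).
- a[4] acct_id=7 → 1 match(es) in b → 1 row(s).
- a[5] acct_id=5 → 1 match(es) in b → 1 row(s).
After projecting and ordering:
b.kind | b.amt | a.acct_id
refund | 111 | 5
refund | 111 | 5
refund | 111 | 5
refund | 111 | 7
refund | 111 | 7
NULL | NULL | NULL

(refund, 111, 5); (refund, 111, 5); (refund, 111, 5); (refund, 111, 7); (refund, 111, 7); (NULL, NULL, NULL)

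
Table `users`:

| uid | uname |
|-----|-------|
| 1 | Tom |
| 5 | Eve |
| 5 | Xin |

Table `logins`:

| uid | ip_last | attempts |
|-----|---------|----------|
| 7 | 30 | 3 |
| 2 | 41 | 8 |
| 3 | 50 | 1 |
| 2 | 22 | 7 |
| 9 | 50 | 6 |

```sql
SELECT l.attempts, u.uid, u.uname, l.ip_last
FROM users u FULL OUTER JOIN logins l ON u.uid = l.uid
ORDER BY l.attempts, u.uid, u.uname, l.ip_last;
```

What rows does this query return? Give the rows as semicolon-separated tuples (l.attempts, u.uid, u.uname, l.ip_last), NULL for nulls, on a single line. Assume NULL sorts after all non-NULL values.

(1, NULL, NULL, 50); (3, NULL, NULL, 30); (6, NULL, NULL, 50); (7, NULL, NULL, 22); (8, NULL, NULL, 41); (NULL, 1, Tom, NULL); (NULL, 5, Eve, NULL); (NULL, 5, Xin, NULL)

FULL OUTER JOIN keeps every row from both sides; unmatched rows get NULL for the other side's columns.
Matching on u.uid = l.uid.
- u row (uid=1): no match → kept, l columns NULL.
- u row (uid=5): no match → kept, l columns NULL.
- u row (uid=5): no match → kept, l columns NULL.
- 5 row(s) from l found no u partner → padded with NULL.
After projecting and ordering:
l.attempts | u.uid | u.uname | l.ip_last
1 | NULL | NULL | 50
3 | NULL | NULL | 30
6 | NULL | NULL | 50
7 | NULL | NULL | 22
8 | NULL | NULL | 41
NULL | 1 | Tom | NULL
NULL | 5 | Eve | NULL
NULL | 5 | Xin | NULL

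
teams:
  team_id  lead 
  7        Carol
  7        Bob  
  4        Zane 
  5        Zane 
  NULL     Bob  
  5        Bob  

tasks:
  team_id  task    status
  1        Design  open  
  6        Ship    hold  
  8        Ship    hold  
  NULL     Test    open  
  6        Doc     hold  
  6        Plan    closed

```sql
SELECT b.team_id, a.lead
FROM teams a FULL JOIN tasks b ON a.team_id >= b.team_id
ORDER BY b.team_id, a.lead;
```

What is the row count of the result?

14

FULL OUTER JOIN keeps every row from both sides; unmatched rows get NULL for the other side's columns.
Matching on a.team_id >= b.team_id. A NULL in a compared column never satisfies the condition.
- team_id=7: 4 matching b row(s), so 4 row(s) emitted.
- team_id=7: 4 matching b row(s), so 4 row(s) emitted.
- team_id=4: 1 matching b row(s), so 1 row(s) emitted.
- team_id=5: 1 matching b row(s), so 1 row(s) emitted.
- team_id=NULL: no b row matches, row kept with b columns NULL.
- team_id=5: 1 matching b row(s), so 1 row(s) emitted.
- plus 2 unmatched b row(s), each kept with NULL a columns.
Total: 11 matched + 3 padded = 14 rows.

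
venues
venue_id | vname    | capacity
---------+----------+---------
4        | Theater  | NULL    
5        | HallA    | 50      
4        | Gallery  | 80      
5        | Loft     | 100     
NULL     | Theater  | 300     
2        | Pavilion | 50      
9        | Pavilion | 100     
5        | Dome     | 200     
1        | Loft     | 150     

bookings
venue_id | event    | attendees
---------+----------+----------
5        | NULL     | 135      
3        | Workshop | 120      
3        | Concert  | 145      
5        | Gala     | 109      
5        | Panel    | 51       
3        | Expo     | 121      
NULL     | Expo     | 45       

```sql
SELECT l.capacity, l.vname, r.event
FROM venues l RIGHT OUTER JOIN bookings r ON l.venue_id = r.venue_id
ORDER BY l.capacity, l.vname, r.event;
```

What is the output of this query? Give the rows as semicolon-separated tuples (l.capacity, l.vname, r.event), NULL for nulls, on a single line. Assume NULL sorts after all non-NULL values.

(50, HallA, Gala); (50, HallA, Panel); (50, HallA, NULL); (100, Loft, Gala); (100, Loft, Panel); (100, Loft, NULL); (200, Dome, Gala); (200, Dome, Panel); (200, Dome, NULL); (NULL, NULL, Concert); (NULL, NULL, Expo); (NULL, NULL, Expo); (NULL, NULL, Workshop)

RIGHT JOIN keeps every row from `bookings`; unmatched rows get NULL for `venues`'s columns.
Matching on l.venue_id = r.venue_id. A NULL in a compared column never satisfies the condition.
Matched pairs: 9; unmatched r rows kept: 4.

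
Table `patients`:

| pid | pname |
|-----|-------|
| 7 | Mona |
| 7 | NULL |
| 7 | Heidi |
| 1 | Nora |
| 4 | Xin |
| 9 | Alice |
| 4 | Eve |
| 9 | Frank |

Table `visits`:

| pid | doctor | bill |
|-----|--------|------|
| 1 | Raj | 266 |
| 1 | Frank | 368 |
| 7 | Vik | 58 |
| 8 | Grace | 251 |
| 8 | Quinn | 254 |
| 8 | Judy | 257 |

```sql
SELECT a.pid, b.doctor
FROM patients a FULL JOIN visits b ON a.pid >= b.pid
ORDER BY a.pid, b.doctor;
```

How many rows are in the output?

FULL OUTER JOIN keeps every row from both sides; unmatched rows get NULL for the other side's columns.
Matching on a.pid >= b.pid.
Matched pairs: 27; unmatched a rows kept: 0; unmatched b rows kept: 0.
Total: 27 rows.

27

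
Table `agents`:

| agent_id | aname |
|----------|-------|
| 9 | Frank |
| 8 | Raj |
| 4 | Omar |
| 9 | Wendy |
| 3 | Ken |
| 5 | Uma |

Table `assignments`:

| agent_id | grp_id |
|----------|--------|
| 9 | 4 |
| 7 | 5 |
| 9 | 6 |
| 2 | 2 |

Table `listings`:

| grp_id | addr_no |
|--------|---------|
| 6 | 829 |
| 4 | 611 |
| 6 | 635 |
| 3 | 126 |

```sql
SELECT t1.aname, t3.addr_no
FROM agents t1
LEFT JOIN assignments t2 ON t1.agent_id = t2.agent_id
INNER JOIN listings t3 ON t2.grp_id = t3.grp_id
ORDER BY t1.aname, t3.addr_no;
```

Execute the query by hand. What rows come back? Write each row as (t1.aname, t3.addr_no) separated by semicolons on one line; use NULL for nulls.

(Frank, 611); (Frank, 635); (Frank, 829); (Wendy, 611); (Wendy, 635); (Wendy, 829)

Step 1 — t1 LEFT JOIN t2 on agent_id → 8 row(s).
Then INNER JOIN `listings t3` on grp_id: keep only rows whose t2.grp_id appears in t3.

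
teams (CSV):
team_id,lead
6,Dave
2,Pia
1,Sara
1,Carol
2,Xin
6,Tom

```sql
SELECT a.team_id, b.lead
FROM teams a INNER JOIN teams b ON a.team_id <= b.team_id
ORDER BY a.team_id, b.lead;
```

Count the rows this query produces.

24

INNER JOIN keeps only pairs where the ON condition holds.
Matching on a.team_id <= b.team_id.
Matched pairs: 24.
Total: 24 rows.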